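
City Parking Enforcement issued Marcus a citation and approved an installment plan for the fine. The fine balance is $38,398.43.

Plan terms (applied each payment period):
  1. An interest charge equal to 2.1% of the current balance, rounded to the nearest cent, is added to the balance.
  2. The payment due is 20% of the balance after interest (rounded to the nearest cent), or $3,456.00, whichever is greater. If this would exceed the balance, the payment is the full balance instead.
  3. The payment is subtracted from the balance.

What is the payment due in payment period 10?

$923.74

Payment period 1: opening $38,398.43; interest $806.37 → $39,204.80; payment $7,840.96; balance $31,363.84
Payment period 2: opening $31,363.84; interest $658.64 → $32,022.48; payment $6,404.50; balance $25,617.98
Payment period 3: opening $25,617.98; interest $537.98 → $26,155.96; payment $5,231.19; balance $20,924.77
Payment period 4: opening $20,924.77; interest $439.42 → $21,364.19; payment $4,272.84; balance $17,091.35
Payment period 5: opening $17,091.35; interest $358.92 → $17,450.27; payment $3,490.05; balance $13,960.22
Payment period 6: opening $13,960.22; interest $293.16 → $14,253.38; payment $3,456.00; balance $10,797.38
Payment period 7: opening $10,797.38; interest $226.74 → $11,024.12; payment $3,456.00; balance $7,568.12
Payment period 8: opening $7,568.12; interest $158.93 → $7,727.05; payment $3,456.00; balance $4,271.05
Payment period 9: opening $4,271.05; interest $89.69 → $4,360.74; payment $3,456.00; balance $904.74
Payment period 10: opening $904.74; interest $19.00 → $923.74; payment $923.74; balance $0.00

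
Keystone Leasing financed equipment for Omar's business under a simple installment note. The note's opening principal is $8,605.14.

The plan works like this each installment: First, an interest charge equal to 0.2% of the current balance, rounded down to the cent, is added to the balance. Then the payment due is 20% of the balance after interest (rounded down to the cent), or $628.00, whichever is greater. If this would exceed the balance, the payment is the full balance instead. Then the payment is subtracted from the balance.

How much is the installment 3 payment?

$1,108.07

# | Opening | Interest | Payment | End bal
1 | $8,605.14 | $17.21 | $1,724.47 | $6,897.88
2 | $6,897.88 | $13.79 | $1,382.33 | $5,529.34
3 | $5,529.34 | $11.05 | $1,108.07 | $4,432.32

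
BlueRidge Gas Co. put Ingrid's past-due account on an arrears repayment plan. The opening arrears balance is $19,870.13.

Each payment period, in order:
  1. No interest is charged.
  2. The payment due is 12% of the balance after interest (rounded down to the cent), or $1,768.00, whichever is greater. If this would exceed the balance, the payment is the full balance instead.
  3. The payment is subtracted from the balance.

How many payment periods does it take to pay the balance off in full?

11

# | Opening | Payment | End bal
1 | $19,870.13 | $2,384.41 | $17,485.72
2 | $17,485.72 | $2,098.28 | $15,387.44
3 | $15,387.44 | $1,846.49 | $13,540.95
4 | $13,540.95 | $1,768.00 | $11,772.95
5 | $11,772.95 | $1,768.00 | $10,004.95
6 | $10,004.95 | $1,768.00 | $8,236.95
7 | $8,236.95 | $1,768.00 | $6,468.95
8 | $6,468.95 | $1,768.00 | $4,700.95
9 | $4,700.95 | $1,768.00 | $2,932.95
10 | $2,932.95 | $1,768.00 | $1,164.95
11 | $1,164.95 | $1,164.95 | $0.00
Balance reaches $0.00 in payment period 11.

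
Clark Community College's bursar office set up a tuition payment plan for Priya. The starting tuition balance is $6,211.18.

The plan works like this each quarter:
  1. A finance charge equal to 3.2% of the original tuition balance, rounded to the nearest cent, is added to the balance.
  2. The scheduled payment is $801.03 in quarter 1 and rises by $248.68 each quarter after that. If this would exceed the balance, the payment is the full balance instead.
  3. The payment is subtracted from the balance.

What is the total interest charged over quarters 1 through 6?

# | Opening | Interest | Payment | End bal
1 | $6,211.18 | $198.76 | $801.03 | $5,608.91
2 | $5,608.91 | $198.76 | $1,049.71 | $4,757.96
3 | $4,757.96 | $198.76 | $1,298.39 | $3,658.33
4 | $3,658.33 | $198.76 | $1,547.07 | $2,310.02
5 | $2,310.02 | $198.76 | $1,795.75 | $713.03
6 | $713.03 | $198.76 | $911.79 | $0.00
Total interest: $198.76 + $198.76 + $198.76 + $198.76 + $198.76 + $198.76 = $1,192.56

$1,192.56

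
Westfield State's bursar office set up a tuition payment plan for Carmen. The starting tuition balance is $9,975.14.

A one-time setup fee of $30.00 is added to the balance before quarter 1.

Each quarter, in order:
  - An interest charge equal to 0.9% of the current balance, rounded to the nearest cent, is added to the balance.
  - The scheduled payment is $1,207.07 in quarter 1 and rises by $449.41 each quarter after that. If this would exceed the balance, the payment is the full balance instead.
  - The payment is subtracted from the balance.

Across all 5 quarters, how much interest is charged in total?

$308.15

Quarter 1: opening $10,005.14; interest $90.05 → $10,095.19; payment $1,207.07; balance $8,888.12
Quarter 2: opening $8,888.12; interest $79.99 → $8,968.11; payment $1,656.48; balance $7,311.63
Quarter 3: opening $7,311.63; interest $65.80 → $7,377.43; payment $2,105.89; balance $5,271.54
Quarter 4: opening $5,271.54; interest $47.44 → $5,318.98; payment $2,555.30; balance $2,763.68
Quarter 5: opening $2,763.68; interest $24.87 → $2,788.55; payment $2,788.55; balance $0.00
Total interest: $90.05 + $79.99 + $65.80 + $47.44 + $24.87 = $308.15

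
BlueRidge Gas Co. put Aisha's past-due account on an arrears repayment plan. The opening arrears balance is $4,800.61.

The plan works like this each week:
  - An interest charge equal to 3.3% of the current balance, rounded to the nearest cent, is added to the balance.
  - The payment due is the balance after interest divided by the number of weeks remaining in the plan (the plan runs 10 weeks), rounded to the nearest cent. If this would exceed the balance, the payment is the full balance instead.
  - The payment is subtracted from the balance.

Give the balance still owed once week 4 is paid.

Week 1: opening $4,800.61; interest $158.42 → $4,959.03; payment $495.90; balance $4,463.13
Week 2: opening $4,463.13; interest $147.28 → $4,610.41; payment $512.27; balance $4,098.14
Week 3: opening $4,098.14; interest $135.24 → $4,233.38; payment $529.17; balance $3,704.21
Week 4: opening $3,704.21; interest $122.24 → $3,826.45; payment $546.64; balance $3,279.81

$3,279.81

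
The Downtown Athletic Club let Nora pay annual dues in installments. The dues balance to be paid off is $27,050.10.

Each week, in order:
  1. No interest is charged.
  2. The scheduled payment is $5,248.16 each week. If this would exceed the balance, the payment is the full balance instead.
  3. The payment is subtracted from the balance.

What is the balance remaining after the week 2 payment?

$16,553.78

Week 1: opening $27,050.10; payment $5,248.16; balance $21,801.94
Week 2: opening $21,801.94; payment $5,248.16; balance $16,553.78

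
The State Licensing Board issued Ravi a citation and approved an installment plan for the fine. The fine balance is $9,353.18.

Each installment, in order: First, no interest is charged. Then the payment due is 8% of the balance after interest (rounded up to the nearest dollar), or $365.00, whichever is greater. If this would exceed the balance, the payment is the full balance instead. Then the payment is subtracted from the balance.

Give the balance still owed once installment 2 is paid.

$7,915.18

Installment 1: $9,353.18 − $749.00 → $8,604.18
Installment 2: $8,604.18 − $689.00 → $7,915.18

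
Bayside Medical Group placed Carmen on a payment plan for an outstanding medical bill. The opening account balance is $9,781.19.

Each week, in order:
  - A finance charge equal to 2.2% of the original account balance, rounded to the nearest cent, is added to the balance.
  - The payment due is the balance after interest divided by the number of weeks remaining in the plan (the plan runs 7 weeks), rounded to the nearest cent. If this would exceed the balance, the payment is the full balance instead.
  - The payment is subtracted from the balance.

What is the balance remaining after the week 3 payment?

Week 1: opening $9,781.19; interest $215.19 → $9,996.38; payment $1,428.05; balance $8,568.33
Week 2: opening $8,568.33; interest $215.19 → $8,783.52; payment $1,463.92; balance $7,319.60
Week 3: opening $7,319.60; interest $215.19 → $7,534.79; payment $1,506.96; balance $6,027.83

$6,027.83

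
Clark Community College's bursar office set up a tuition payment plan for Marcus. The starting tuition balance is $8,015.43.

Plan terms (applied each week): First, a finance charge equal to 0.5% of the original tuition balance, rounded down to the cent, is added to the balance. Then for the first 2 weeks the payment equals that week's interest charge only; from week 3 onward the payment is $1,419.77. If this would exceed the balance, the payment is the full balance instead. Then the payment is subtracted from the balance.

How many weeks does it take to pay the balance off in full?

8

Week 1: $8,015.43 +$40.07 interest = $8,055.50; pay $40.07 → $8,015.43
Week 2: $8,015.43 +$40.07 interest = $8,055.50; pay $40.07 → $8,015.43
Week 3: $8,015.43 +$40.07 interest = $8,055.50; pay $1,419.77 → $6,635.73
Week 4: $6,635.73 +$40.07 interest = $6,675.80; pay $1,419.77 → $5,256.03
Week 5: $5,256.03 +$40.07 interest = $5,296.10; pay $1,419.77 → $3,876.33
Week 6: $3,876.33 +$40.07 interest = $3,916.40; pay $1,419.77 → $2,496.63
Week 7: $2,496.63 +$40.07 interest = $2,536.70; pay $1,419.77 → $1,116.93
Week 8: $1,116.93 +$40.07 interest = $1,157.00; pay $1,157.00 → $0.00
Balance reaches $0.00 in week 8.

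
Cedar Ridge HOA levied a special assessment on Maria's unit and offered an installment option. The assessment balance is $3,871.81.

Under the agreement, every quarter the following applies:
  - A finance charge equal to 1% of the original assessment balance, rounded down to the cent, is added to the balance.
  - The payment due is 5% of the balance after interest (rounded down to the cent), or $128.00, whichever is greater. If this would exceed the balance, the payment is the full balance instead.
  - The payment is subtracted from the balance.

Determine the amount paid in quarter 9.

Quarter 1: opening $3,871.81; interest $38.71 → $3,910.52; payment $195.52; balance $3,715.00
Quarter 2: opening $3,715.00; interest $38.71 → $3,753.71; payment $187.68; balance $3,566.03
Quarter 3: opening $3,566.03; interest $38.71 → $3,604.74; payment $180.23; balance $3,424.51
Quarter 4: opening $3,424.51; interest $38.71 → $3,463.22; payment $173.16; balance $3,290.06
Quarter 5: opening $3,290.06; interest $38.71 → $3,328.77; payment $166.43; balance $3,162.34
Quarter 6: opening $3,162.34; interest $38.71 → $3,201.05; payment $160.05; balance $3,041.00
Quarter 7: opening $3,041.00; interest $38.71 → $3,079.71; payment $153.98; balance $2,925.73
Quarter 8: opening $2,925.73; interest $38.71 → $2,964.44; payment $148.22; balance $2,816.22
Quarter 9: opening $2,816.22; interest $38.71 → $2,854.93; payment $142.74; balance $2,712.19

$142.74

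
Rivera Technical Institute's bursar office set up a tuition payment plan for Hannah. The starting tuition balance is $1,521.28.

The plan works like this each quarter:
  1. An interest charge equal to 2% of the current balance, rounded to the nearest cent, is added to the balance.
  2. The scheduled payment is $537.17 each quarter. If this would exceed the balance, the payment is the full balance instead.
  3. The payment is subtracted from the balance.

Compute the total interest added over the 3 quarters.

$60.67

Quarter 1: opening $1,521.28; interest $30.43 → $1,551.71; payment $537.17; balance $1,014.54
Quarter 2: opening $1,014.54; interest $20.29 → $1,034.83; payment $537.17; balance $497.66
Quarter 3: opening $497.66; interest $9.95 → $507.61; payment $507.61; balance $0.00
Total interest: $30.43 + $20.29 + $9.95 = $60.67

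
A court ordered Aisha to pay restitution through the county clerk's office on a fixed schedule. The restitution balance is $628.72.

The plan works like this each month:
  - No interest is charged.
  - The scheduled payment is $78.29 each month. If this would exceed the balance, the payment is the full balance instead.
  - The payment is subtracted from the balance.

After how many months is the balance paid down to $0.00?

9

# | Opening | Payment | End bal
1 | $628.72 | $78.29 | $550.43
2 | $550.43 | $78.29 | $472.14
3 | $472.14 | $78.29 | $393.85
4 | $393.85 | $78.29 | $315.56
5 | $315.56 | $78.29 | $237.27
6 | $237.27 | $78.29 | $158.98
7 | $158.98 | $78.29 | $80.69
8 | $80.69 | $78.29 | $2.40
9 | $2.40 | $2.40 | $0.00
Balance reaches $0.00 in month 9.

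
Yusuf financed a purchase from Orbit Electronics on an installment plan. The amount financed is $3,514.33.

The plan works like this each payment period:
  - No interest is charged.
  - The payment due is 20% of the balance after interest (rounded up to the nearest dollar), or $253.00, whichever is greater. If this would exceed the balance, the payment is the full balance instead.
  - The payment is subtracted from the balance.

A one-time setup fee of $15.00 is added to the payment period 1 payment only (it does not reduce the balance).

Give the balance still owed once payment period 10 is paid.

# | Opening | Payment | Fee | End bal
1 | $3,514.33 | $703.00 | $15.00 | $2,811.33
2 | $2,811.33 | $563.00 | — | $2,248.33
3 | $2,248.33 | $450.00 | — | $1,798.33
4 | $1,798.33 | $360.00 | — | $1,438.33
5 | $1,438.33 | $288.00 | — | $1,150.33
6 | $1,150.33 | $253.00 | — | $897.33
7 | $897.33 | $253.00 | — | $644.33
8 | $644.33 | $253.00 | — | $391.33
9 | $391.33 | $253.00 | — | $138.33
10 | $138.33 | $138.33 | — | $0.00

$0.00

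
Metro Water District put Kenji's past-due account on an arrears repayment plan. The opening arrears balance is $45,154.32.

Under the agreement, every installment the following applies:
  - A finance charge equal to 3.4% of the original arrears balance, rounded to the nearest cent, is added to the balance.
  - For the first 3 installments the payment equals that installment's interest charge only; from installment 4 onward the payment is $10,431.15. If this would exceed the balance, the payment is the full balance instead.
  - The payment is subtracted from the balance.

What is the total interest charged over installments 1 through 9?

Installment 1: opening $45,154.32; interest $1,535.25 → $46,689.57; payment $1,535.25; balance $45,154.32
Installment 2: opening $45,154.32; interest $1,535.25 → $46,689.57; payment $1,535.25; balance $45,154.32
Installment 3: opening $45,154.32; interest $1,535.25 → $46,689.57; payment $1,535.25; balance $45,154.32
Installment 4: opening $45,154.32; interest $1,535.25 → $46,689.57; payment $10,431.15; balance $36,258.42
Installment 5: opening $36,258.42; interest $1,535.25 → $37,793.67; payment $10,431.15; balance $27,362.52
Installment 6: opening $27,362.52; interest $1,535.25 → $28,897.77; payment $10,431.15; balance $18,466.62
Installment 7: opening $18,466.62; interest $1,535.25 → $20,001.87; payment $10,431.15; balance $9,570.72
Installment 8: opening $9,570.72; interest $1,535.25 → $11,105.97; payment $10,431.15; balance $674.82
Installment 9: opening $674.82; interest $1,535.25 → $2,210.07; payment $2,210.07; balance $0.00
Total interest: $1,535.25 + $1,535.25 + $1,535.25 + $1,535.25 + $1,535.25 + $1,535.25 + $1,535.25 + $1,535.25 + $1,535.25 = $13,817.25

$13,817.25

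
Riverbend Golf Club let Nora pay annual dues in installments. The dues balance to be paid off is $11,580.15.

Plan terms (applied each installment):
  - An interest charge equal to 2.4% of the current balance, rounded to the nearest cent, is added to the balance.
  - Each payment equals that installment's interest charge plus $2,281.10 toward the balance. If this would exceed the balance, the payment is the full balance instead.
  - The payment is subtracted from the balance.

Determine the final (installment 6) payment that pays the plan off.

$178.84

Installment 1: opening $11,580.15; interest $277.92 → $11,858.07; payment $2,559.02; balance $9,299.05
Installment 2: opening $9,299.05; interest $223.18 → $9,522.23; payment $2,504.28; balance $7,017.95
Installment 3: opening $7,017.95; interest $168.43 → $7,186.38; payment $2,449.53; balance $4,736.85
Installment 4: opening $4,736.85; interest $113.68 → $4,850.53; payment $2,394.78; balance $2,455.75
Installment 5: opening $2,455.75; interest $58.94 → $2,514.69; payment $2,340.04; balance $174.65
Installment 6: opening $174.65; interest $4.19 → $178.84; payment $178.84; balance $0.00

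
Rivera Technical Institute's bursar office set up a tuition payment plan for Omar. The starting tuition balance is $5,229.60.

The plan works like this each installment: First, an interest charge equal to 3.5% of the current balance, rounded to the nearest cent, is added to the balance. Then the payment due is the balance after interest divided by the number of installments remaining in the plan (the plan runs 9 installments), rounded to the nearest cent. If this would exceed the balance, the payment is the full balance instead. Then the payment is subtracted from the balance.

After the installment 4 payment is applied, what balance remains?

$3,333.94

Installment 1: $5,229.60 +$183.04 interest = $5,412.64; pay $601.40 → $4,811.24
Installment 2: $4,811.24 +$168.39 interest = $4,979.63; pay $622.45 → $4,357.18
Installment 3: $4,357.18 +$152.50 interest = $4,509.68; pay $644.24 → $3,865.44
Installment 4: $3,865.44 +$135.29 interest = $4,000.73; pay $666.79 → $3,333.94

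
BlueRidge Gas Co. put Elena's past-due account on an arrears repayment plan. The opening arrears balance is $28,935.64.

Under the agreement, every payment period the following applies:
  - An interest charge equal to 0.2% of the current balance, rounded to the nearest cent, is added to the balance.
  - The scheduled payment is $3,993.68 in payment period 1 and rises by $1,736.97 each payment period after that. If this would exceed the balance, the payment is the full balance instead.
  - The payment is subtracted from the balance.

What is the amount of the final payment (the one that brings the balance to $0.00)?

$2,714.81

Payment period 1: $28,935.64 +$57.87 interest = $28,993.51; pay $3,993.68 → $24,999.83
Payment period 2: $24,999.83 +$50.00 interest = $25,049.83; pay $5,730.65 → $19,319.18
Payment period 3: $19,319.18 +$38.64 interest = $19,357.82; pay $7,467.62 → $11,890.20
Payment period 4: $11,890.20 +$23.78 interest = $11,913.98; pay $9,204.59 → $2,709.39
Payment period 5: $2,709.39 +$5.42 interest = $2,714.81; pay $2,714.81 → $0.00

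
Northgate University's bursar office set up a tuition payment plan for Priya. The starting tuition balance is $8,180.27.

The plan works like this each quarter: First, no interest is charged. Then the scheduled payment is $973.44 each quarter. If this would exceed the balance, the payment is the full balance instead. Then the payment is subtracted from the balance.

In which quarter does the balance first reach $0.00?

9

Quarter 1: opening $8,180.27; payment $973.44; balance $7,206.83
Quarter 2: opening $7,206.83; payment $973.44; balance $6,233.39
Quarter 3: opening $6,233.39; payment $973.44; balance $5,259.95
Quarter 4: opening $5,259.95; payment $973.44; balance $4,286.51
Quarter 5: opening $4,286.51; payment $973.44; balance $3,313.07
Quarter 6: opening $3,313.07; payment $973.44; balance $2,339.63
Quarter 7: opening $2,339.63; payment $973.44; balance $1,366.19
Quarter 8: opening $1,366.19; payment $973.44; balance $392.75
Quarter 9: opening $392.75; payment $392.75; balance $0.00
Balance reaches $0.00 in quarter 9.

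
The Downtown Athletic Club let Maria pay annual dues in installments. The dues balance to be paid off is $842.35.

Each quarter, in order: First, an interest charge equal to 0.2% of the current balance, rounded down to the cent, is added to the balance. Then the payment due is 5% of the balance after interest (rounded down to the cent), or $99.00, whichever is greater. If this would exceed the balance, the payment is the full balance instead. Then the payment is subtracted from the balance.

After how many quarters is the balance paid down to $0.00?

Quarter 1: opening $842.35; interest $1.68 → $844.03; payment $99.00; balance $745.03
Quarter 2: opening $745.03; interest $1.49 → $746.52; payment $99.00; balance $647.52
Quarter 3: opening $647.52; interest $1.29 → $648.81; payment $99.00; balance $549.81
Quarter 4: opening $549.81; interest $1.09 → $550.90; payment $99.00; balance $451.90
Quarter 5: opening $451.90; interest $0.90 → $452.80; payment $99.00; balance $353.80
Quarter 6: opening $353.80; interest $0.70 → $354.50; payment $99.00; balance $255.50
Quarter 7: opening $255.50; interest $0.51 → $256.01; payment $99.00; balance $157.01
Quarter 8: opening $157.01; interest $0.31 → $157.32; payment $99.00; balance $58.32
Quarter 9: opening $58.32; interest $0.11 → $58.43; payment $58.43; balance $0.00
Balance reaches $0.00 in quarter 9.

9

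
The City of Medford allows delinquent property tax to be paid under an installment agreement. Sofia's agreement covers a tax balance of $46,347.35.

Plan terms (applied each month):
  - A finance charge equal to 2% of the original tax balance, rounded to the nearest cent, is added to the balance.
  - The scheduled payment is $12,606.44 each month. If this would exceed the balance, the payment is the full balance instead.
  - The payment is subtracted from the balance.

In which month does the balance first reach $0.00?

4

# | Opening | Interest | Payment | End bal
1 | $46,347.35 | $926.95 | $12,606.44 | $34,667.86
2 | $34,667.86 | $926.95 | $12,606.44 | $22,988.37
3 | $22,988.37 | $926.95 | $12,606.44 | $11,308.88
4 | $11,308.88 | $926.95 | $12,235.83 | $0.00
Balance reaches $0.00 in month 4.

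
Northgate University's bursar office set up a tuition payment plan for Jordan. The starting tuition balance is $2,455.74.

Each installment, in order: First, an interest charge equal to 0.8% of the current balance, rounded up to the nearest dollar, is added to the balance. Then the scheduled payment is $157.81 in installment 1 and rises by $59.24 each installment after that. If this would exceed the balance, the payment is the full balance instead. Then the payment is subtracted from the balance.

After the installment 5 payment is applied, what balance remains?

$1,158.29

Installment 1: opening $2,455.74; interest $20.00 → $2,475.74; payment $157.81; balance $2,317.93
Installment 2: opening $2,317.93; interest $19.00 → $2,336.93; payment $217.05; balance $2,119.88
Installment 3: opening $2,119.88; interest $17.00 → $2,136.88; payment $276.29; balance $1,860.59
Installment 4: opening $1,860.59; interest $15.00 → $1,875.59; payment $335.53; balance $1,540.06
Installment 5: opening $1,540.06; interest $13.00 → $1,553.06; payment $394.77; balance $1,158.29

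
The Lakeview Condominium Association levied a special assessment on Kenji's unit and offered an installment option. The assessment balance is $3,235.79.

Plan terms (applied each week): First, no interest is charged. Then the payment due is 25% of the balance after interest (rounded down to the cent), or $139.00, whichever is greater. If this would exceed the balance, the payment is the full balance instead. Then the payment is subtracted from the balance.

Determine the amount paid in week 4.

Week 1: $3,235.79 − $808.94 → $2,426.85
Week 2: $2,426.85 − $606.71 → $1,820.14
Week 3: $1,820.14 − $455.03 → $1,365.11
Week 4: $1,365.11 − $341.27 → $1,023.84

$341.27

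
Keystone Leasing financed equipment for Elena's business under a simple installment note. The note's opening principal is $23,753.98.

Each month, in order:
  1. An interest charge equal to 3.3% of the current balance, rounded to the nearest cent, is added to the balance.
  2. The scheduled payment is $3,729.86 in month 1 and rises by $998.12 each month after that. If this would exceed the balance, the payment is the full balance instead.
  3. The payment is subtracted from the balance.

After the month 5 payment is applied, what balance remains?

Month 1: opening $23,753.98; interest $783.88 → $24,537.86; payment $3,729.86; balance $20,808.00
Month 2: opening $20,808.00; interest $686.66 → $21,494.66; payment $4,727.98; balance $16,766.68
Month 3: opening $16,766.68; interest $553.30 → $17,319.98; payment $5,726.10; balance $11,593.88
Month 4: opening $11,593.88; interest $382.60 → $11,976.48; payment $6,724.22; balance $5,252.26
Month 5: opening $5,252.26; interest $173.32 → $5,425.58; payment $5,425.58; balance $0.00

$0.00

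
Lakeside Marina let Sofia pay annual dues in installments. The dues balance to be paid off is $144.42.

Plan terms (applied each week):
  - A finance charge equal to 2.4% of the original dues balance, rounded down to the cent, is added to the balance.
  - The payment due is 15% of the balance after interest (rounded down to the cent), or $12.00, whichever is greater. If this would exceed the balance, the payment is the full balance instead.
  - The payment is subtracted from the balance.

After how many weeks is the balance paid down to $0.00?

# | Opening | Interest | Payment | End bal
1 | $144.42 | $3.46 | $22.18 | $125.70
2 | $125.70 | $3.46 | $19.37 | $109.79
3 | $109.79 | $3.46 | $16.98 | $96.27
4 | $96.27 | $3.46 | $14.95 | $84.78
5 | $84.78 | $3.46 | $13.23 | $75.01
6 | $75.01 | $3.46 | $12.00 | $66.47
7 | $66.47 | $3.46 | $12.00 | $57.93
8 | $57.93 | $3.46 | $12.00 | $49.39
9 | $49.39 | $3.46 | $12.00 | $40.85
10 | $40.85 | $3.46 | $12.00 | $32.31
11 | $32.31 | $3.46 | $12.00 | $23.77
12 | $23.77 | $3.46 | $12.00 | $15.23
13 | $15.23 | $3.46 | $12.00 | $6.69
14 | $6.69 | $3.46 | $10.15 | $0.00
Balance reaches $0.00 in week 14.

14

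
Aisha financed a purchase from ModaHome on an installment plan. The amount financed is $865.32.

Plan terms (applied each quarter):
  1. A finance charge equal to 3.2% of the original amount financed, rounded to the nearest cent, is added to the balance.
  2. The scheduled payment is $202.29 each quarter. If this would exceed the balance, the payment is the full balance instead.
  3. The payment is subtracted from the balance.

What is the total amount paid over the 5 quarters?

Quarter 1: $865.32 +$27.69 interest = $893.01; pay $202.29 → $690.72
Quarter 2: $690.72 +$27.69 interest = $718.41; pay $202.29 → $516.12
Quarter 3: $516.12 +$27.69 interest = $543.81; pay $202.29 → $341.52
Quarter 4: $341.52 +$27.69 interest = $369.21; pay $202.29 → $166.92
Quarter 5: $166.92 +$27.69 interest = $194.61; pay $194.61 → $0.00
Total paid: $1,003.77

$1,003.77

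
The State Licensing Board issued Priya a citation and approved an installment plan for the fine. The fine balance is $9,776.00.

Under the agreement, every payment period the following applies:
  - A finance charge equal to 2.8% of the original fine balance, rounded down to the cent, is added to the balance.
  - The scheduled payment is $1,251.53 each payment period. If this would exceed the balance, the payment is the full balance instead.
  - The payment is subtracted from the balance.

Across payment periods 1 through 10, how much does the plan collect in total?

$12,513.20

Payment period 1: opening $9,776.00; interest $273.72 → $10,049.72; payment $1,251.53; balance $8,798.19
Payment period 2: opening $8,798.19; interest $273.72 → $9,071.91; payment $1,251.53; balance $7,820.38
Payment period 3: opening $7,820.38; interest $273.72 → $8,094.10; payment $1,251.53; balance $6,842.57
Payment period 4: opening $6,842.57; interest $273.72 → $7,116.29; payment $1,251.53; balance $5,864.76
Payment period 5: opening $5,864.76; interest $273.72 → $6,138.48; payment $1,251.53; balance $4,886.95
Payment period 6: opening $4,886.95; interest $273.72 → $5,160.67; payment $1,251.53; balance $3,909.14
Payment period 7: opening $3,909.14; interest $273.72 → $4,182.86; payment $1,251.53; balance $2,931.33
Payment period 8: opening $2,931.33; interest $273.72 → $3,205.05; payment $1,251.53; balance $1,953.52
Payment period 9: opening $1,953.52; interest $273.72 → $2,227.24; payment $1,251.53; balance $975.71
Payment period 10: opening $975.71; interest $273.72 → $1,249.43; payment $1,249.43; balance $0.00
Total paid: $12,513.20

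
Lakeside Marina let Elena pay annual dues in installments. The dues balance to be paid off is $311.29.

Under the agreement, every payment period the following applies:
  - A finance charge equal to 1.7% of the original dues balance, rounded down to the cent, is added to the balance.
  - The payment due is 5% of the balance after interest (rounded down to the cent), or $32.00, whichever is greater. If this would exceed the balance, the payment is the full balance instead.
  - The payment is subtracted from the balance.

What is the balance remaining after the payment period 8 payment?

Payment period 1: opening $311.29; interest $5.29 → $316.58; payment $32.00; balance $284.58
Payment period 2: opening $284.58; interest $5.29 → $289.87; payment $32.00; balance $257.87
Payment period 3: opening $257.87; interest $5.29 → $263.16; payment $32.00; balance $231.16
Payment period 4: opening $231.16; interest $5.29 → $236.45; payment $32.00; balance $204.45
Payment period 5: opening $204.45; interest $5.29 → $209.74; payment $32.00; balance $177.74
Payment period 6: opening $177.74; interest $5.29 → $183.03; payment $32.00; balance $151.03
Payment period 7: opening $151.03; interest $5.29 → $156.32; payment $32.00; balance $124.32
Payment period 8: opening $124.32; interest $5.29 → $129.61; payment $32.00; balance $97.61

$97.61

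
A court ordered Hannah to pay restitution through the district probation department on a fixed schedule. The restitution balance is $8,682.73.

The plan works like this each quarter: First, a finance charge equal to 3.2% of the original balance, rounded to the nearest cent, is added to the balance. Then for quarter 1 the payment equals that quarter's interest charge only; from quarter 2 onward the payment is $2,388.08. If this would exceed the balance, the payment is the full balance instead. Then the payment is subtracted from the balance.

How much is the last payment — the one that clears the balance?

$519.66

Quarter 1: opening $8,682.73; interest $277.85 → $8,960.58; payment $277.85; balance $8,682.73
Quarter 2: opening $8,682.73; interest $277.85 → $8,960.58; payment $2,388.08; balance $6,572.50
Quarter 3: opening $6,572.50; interest $277.85 → $6,850.35; payment $2,388.08; balance $4,462.27
Quarter 4: opening $4,462.27; interest $277.85 → $4,740.12; payment $2,388.08; balance $2,352.04
Quarter 5: opening $2,352.04; interest $277.85 → $2,629.89; payment $2,388.08; balance $241.81
Quarter 6: opening $241.81; interest $277.85 → $519.66; payment $519.66; balance $0.00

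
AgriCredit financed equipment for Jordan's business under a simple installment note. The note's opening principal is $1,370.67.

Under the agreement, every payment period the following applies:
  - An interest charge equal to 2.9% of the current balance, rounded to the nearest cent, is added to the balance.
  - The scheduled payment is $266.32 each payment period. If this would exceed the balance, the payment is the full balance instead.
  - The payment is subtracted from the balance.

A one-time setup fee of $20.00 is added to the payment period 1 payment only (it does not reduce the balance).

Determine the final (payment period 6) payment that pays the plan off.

$175.12

Payment period 1: $1,370.67 +$39.75 interest = $1,410.42; pay $266.32 (+ $20.00 fee) → $1,144.10
Payment period 2: $1,144.10 +$33.18 interest = $1,177.28; pay $266.32 → $910.96
Payment period 3: $910.96 +$26.42 interest = $937.38; pay $266.32 → $671.06
Payment period 4: $671.06 +$19.46 interest = $690.52; pay $266.32 → $424.20
Payment period 5: $424.20 +$12.30 interest = $436.50; pay $266.32 → $170.18
Payment period 6: $170.18 +$4.94 interest = $175.12; pay $175.12 → $0.00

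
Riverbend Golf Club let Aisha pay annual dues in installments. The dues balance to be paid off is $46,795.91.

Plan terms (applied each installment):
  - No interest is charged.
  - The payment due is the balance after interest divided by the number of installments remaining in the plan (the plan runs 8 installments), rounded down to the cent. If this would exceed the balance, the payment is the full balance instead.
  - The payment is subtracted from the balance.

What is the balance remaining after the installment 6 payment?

# | Opening | Payment | End bal
1 | $46,795.91 | $5,849.48 | $40,946.43
2 | $40,946.43 | $5,849.49 | $35,096.94
3 | $35,096.94 | $5,849.49 | $29,247.45
4 | $29,247.45 | $5,849.49 | $23,397.96
5 | $23,397.96 | $5,849.49 | $17,548.47
6 | $17,548.47 | $5,849.49 | $11,698.98

$11,698.98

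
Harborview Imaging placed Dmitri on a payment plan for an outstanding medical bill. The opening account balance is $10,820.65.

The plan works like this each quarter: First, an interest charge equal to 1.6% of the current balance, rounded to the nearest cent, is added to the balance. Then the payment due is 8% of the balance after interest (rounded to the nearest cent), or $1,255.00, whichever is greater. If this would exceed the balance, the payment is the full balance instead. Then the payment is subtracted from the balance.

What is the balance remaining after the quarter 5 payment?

# | Opening | Interest | Payment | End bal
1 | $10,820.65 | $173.13 | $1,255.00 | $9,738.78
2 | $9,738.78 | $155.82 | $1,255.00 | $8,639.60
3 | $8,639.60 | $138.23 | $1,255.00 | $7,522.83
4 | $7,522.83 | $120.37 | $1,255.00 | $6,388.20
5 | $6,388.20 | $102.21 | $1,255.00 | $5,235.41

$5,235.41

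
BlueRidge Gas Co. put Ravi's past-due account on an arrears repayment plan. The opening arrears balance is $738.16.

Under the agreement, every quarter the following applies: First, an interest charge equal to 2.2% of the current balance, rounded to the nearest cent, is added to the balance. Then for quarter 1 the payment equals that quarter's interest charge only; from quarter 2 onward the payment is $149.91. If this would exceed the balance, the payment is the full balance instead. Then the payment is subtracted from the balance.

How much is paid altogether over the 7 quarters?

$806.40

# | Opening | Interest | Payment | End bal
1 | $738.16 | $16.24 | $16.24 | $738.16
2 | $738.16 | $16.24 | $149.91 | $604.49
3 | $604.49 | $13.30 | $149.91 | $467.88
4 | $467.88 | $10.29 | $149.91 | $328.26
5 | $328.26 | $7.22 | $149.91 | $185.57
6 | $185.57 | $4.08 | $149.91 | $39.74
7 | $39.74 | $0.87 | $40.61 | $0.00
Total paid: $806.40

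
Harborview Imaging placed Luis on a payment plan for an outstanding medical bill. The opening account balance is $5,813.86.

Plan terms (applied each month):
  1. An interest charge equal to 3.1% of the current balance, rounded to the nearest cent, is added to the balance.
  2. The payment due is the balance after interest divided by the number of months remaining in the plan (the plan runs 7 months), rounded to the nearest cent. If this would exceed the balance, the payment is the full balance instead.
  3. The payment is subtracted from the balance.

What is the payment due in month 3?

$910.21

# | Opening | Interest | Payment | End bal
1 | $5,813.86 | $180.23 | $856.30 | $5,137.79
2 | $5,137.79 | $159.27 | $882.84 | $4,414.22
3 | $4,414.22 | $136.84 | $910.21 | $3,640.85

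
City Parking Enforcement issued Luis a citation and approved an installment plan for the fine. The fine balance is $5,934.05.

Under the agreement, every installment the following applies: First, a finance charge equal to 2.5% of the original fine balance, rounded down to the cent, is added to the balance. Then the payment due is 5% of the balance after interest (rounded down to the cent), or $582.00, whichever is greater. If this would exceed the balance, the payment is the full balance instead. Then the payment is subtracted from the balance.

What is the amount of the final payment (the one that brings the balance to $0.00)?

$444.95

Installment 1: $5,934.05 +$148.35 interest = $6,082.40; pay $582.00 → $5,500.40
Installment 2: $5,500.40 +$148.35 interest = $5,648.75; pay $582.00 → $5,066.75
Installment 3: $5,066.75 +$148.35 interest = $5,215.10; pay $582.00 → $4,633.10
Installment 4: $4,633.10 +$148.35 interest = $4,781.45; pay $582.00 → $4,199.45
Installment 5: $4,199.45 +$148.35 interest = $4,347.80; pay $582.00 → $3,765.80
Installment 6: $3,765.80 +$148.35 interest = $3,914.15; pay $582.00 → $3,332.15
Installment 7: $3,332.15 +$148.35 interest = $3,480.50; pay $582.00 → $2,898.50
Installment 8: $2,898.50 +$148.35 interest = $3,046.85; pay $582.00 → $2,464.85
Installment 9: $2,464.85 +$148.35 interest = $2,613.20; pay $582.00 → $2,031.20
Installment 10: $2,031.20 +$148.35 interest = $2,179.55; pay $582.00 → $1,597.55
Installment 11: $1,597.55 +$148.35 interest = $1,745.90; pay $582.00 → $1,163.90
Installment 12: $1,163.90 +$148.35 interest = $1,312.25; pay $582.00 → $730.25
Installment 13: $730.25 +$148.35 interest = $878.60; pay $582.00 → $296.60
Installment 14: $296.60 +$148.35 interest = $444.95; pay $444.95 → $0.00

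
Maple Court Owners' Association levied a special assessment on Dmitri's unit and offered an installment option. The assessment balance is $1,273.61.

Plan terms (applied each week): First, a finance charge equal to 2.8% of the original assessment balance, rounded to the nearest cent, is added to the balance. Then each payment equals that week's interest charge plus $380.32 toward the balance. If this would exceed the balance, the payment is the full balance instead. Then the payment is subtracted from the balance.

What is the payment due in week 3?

Week 1: $1,273.61 +$35.66 interest = $1,309.27; pay $415.98 → $893.29
Week 2: $893.29 +$35.66 interest = $928.95; pay $415.98 → $512.97
Week 3: $512.97 +$35.66 interest = $548.63; pay $415.98 → $132.65

$415.98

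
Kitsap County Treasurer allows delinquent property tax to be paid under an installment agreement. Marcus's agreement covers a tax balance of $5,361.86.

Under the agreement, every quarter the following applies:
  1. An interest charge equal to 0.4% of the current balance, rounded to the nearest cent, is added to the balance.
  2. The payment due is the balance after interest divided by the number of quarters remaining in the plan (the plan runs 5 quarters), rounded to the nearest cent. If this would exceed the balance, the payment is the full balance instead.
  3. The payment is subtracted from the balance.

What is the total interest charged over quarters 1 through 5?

Quarter 1: $5,361.86 +$21.45 interest = $5,383.31; pay $1,076.66 → $4,306.65
Quarter 2: $4,306.65 +$17.23 interest = $4,323.88; pay $1,080.97 → $3,242.91
Quarter 3: $3,242.91 +$12.97 interest = $3,255.88; pay $1,085.29 → $2,170.59
Quarter 4: $2,170.59 +$8.68 interest = $2,179.27; pay $1,089.64 → $1,089.63
Quarter 5: $1,089.63 +$4.36 interest = $1,093.99; pay $1,093.99 → $0.00
Total interest: $21.45 + $17.23 + $12.97 + $8.68 + $4.36 = $64.69

$64.69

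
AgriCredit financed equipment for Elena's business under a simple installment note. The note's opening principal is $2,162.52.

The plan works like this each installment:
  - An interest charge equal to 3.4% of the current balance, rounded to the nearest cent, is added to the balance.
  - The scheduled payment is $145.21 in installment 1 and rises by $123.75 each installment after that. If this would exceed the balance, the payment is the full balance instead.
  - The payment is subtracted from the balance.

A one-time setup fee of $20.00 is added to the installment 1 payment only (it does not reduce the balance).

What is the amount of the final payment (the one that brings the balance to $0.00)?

Installment 1: $2,162.52 +$73.53 interest = $2,236.05; pay $145.21 (+ $20.00 fee) → $2,090.84
Installment 2: $2,090.84 +$71.09 interest = $2,161.93; pay $268.96 → $1,892.97
Installment 3: $1,892.97 +$64.36 interest = $1,957.33; pay $392.71 → $1,564.62
Installment 4: $1,564.62 +$53.20 interest = $1,617.82; pay $516.46 → $1,101.36
Installment 5: $1,101.36 +$37.45 interest = $1,138.81; pay $640.21 → $498.60
Installment 6: $498.60 +$16.95 interest = $515.55; pay $515.55 → $0.00

$515.55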